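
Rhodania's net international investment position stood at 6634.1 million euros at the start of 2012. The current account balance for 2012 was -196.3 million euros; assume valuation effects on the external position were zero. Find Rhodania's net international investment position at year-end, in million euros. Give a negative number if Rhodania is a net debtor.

With no valuation effects, change in NIIP = current account = -196.3
End-of-year NIIP = 6634.1 + (-196.3) = 6437.8

6437.8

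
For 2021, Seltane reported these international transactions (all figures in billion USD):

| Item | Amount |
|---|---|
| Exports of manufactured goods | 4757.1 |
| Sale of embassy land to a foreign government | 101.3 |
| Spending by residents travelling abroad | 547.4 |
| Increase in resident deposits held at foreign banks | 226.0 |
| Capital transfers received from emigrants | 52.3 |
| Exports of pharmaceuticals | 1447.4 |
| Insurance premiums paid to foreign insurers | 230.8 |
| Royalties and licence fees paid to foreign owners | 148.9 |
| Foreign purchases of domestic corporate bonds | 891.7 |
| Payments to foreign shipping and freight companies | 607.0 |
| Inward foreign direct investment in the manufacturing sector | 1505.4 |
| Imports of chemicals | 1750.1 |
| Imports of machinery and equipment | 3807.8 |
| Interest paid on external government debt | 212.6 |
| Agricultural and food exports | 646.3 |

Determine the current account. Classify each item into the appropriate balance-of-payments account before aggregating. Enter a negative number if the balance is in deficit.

-453.8

Goods: -3807.8 + 1447.4 - 1750.1 + 4757.1 + 646.3 = 1292.9
Services: -547.4 - 230.8 - 148.9 - 607.0 = -1534.1
Primary income: -212.6
Current account = 1292.9 + (-1534.1) + (-212.6) = -453.8
(Excluded from the current account — capital account: sale of embassy land to a foreign government 101.3, capital transfers received from emigrants 52.3; financial account: increase in resident deposits held at foreign banks 226.0, foreign purchases of domestic corporate bonds 891.7, inward foreign direct investment in the manufacturing sector 1505.4.)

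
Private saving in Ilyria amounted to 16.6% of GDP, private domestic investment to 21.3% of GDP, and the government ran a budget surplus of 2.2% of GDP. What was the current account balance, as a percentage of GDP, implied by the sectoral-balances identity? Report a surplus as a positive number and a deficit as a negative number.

-2.5

By the sectoral-balances identity, CA = (S_private - I) + (T - G).
Private balance = 16.6 - 21.3 = -4.7
Government balance (T - G) = 2.2
CA = -4.7 + 2.2 = -2.5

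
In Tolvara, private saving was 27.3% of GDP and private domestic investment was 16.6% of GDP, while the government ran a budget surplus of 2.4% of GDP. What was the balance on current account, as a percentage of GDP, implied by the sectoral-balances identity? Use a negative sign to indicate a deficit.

13.1

By the sectoral-balances identity, CA = (S_private - I) + (T - G).
Private balance = 27.3 - 16.6 = 10.7
Government balance (T - G) = 2.4
CA = 10.7 + 2.4 = 13.1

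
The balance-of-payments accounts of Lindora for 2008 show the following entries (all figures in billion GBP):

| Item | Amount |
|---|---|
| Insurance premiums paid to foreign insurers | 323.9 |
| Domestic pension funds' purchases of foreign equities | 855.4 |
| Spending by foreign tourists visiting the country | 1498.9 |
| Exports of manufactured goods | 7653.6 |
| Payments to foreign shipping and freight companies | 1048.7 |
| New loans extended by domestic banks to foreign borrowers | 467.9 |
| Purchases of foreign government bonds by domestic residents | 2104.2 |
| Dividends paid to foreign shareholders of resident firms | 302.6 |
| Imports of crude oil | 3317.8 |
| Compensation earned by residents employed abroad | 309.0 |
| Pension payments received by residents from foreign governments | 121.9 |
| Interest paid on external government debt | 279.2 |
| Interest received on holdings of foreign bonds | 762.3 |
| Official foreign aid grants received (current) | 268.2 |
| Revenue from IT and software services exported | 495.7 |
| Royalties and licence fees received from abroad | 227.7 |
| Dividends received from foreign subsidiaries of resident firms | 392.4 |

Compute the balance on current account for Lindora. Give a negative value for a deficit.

6457.5

Goods: 7653.6 - 3317.8 = 4335.8
Services: -1048.7 + 1498.9 + 495.7 - 323.9 + 227.7 = 849.7
Primary income: 392.4 - 279.2 + 762.3 - 302.6 + 309.0 = 881.9
Secondary income: 121.9 + 268.2 = 390.1
Current account = 4335.8 + 849.7 + 881.9 + 390.1 = 6457.5
(Excluded from the current account — financial account: domestic pension funds' purchases of foreign equities 855.4, new loans extended by domestic banks to foreign borrowers 467.9, purchases of foreign government bonds by domestic residents 2104.2.)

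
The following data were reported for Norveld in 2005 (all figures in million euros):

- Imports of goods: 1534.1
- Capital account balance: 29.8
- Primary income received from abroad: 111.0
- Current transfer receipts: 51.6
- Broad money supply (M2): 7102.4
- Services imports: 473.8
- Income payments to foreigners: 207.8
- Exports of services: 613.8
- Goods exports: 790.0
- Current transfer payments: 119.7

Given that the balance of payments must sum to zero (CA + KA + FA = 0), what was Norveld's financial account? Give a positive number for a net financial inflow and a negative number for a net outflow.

739.2

Goods balance = 790.0 - 1534.1 = -744.1
Services balance = 613.8 - 473.8 = 140.0
Trade balance (goods + services) = -744.1 + 140.0 = -604.1
Net primary income = 111.0 - 207.8 = -96.8
Net secondary income = 51.6 - 119.7 = -68.1
Current account = -604.1 + (-96.8) + (-68.1) = -769.0
Financial account = -(-769.0 + 29.8) = 739.2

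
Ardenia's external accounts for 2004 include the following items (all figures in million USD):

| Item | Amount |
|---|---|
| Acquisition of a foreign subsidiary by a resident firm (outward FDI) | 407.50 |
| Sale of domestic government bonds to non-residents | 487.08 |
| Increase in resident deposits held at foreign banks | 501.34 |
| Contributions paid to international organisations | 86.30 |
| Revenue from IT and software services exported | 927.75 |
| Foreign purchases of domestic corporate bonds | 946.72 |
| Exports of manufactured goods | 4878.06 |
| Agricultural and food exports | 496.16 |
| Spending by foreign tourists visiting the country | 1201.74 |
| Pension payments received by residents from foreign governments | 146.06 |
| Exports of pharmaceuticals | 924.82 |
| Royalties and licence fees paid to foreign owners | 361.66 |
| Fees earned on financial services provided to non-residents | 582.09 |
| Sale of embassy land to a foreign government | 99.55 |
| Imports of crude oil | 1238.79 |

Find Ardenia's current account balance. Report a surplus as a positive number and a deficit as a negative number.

Goods: 496.16 - 1238.79 + 924.82 + 4878.06 = 5060.25
Services: 582.09 + 1201.74 - 361.66 + 927.75 = 2349.92
Secondary income: 146.06 - 86.30 = 59.76
Current account = 5060.25 + 2349.92 + 59.76 = 7469.93
(Excluded from the current account — financial account: acquisition of a foreign subsidiary by a resident firm (outward FDI) 407.50, sale of domestic government bonds to non-residents 487.08, increase in resident deposits held at foreign banks 501.34, foreign purchases of domestic corporate bonds 946.72; capital account: sale of embassy land to a foreign government 99.55.)

7469.93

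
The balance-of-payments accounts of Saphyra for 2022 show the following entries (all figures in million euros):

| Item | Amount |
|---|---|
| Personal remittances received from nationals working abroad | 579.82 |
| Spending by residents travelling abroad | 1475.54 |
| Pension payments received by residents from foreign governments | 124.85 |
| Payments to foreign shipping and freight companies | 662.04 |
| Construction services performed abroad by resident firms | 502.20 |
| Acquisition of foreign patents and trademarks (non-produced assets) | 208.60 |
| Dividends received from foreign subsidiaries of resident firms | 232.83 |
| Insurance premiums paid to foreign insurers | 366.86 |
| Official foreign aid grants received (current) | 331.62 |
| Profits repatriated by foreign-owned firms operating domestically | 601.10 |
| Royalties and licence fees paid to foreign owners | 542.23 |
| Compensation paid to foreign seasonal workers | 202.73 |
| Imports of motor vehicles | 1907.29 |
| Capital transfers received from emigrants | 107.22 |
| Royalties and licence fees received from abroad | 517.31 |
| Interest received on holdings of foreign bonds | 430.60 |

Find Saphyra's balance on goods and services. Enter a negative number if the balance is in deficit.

Goods: -1907.29
Services: 502.20 - 1475.54 - 366.86 + 517.31 - 542.23 - 662.04 = -2027.16
Trade balance = -1907.29 + (-2027.16) = -3934.45
(Excluded from the trade balance — secondary income: personal remittances received from nationals working abroad 579.82, pension payments received by residents from foreign governments 124.85, official foreign aid grants received (current) 331.62; capital account: acquisition of foreign patents and trademarks (non-produced assets) 208.60, capital transfers received from emigrants 107.22; primary income: dividends received from foreign subsidiaries of resident firms 232.83, profits repatriated by foreign-owned firms operating domestically 601.10, compensation paid to foreign seasonal workers 202.73, interest received on holdings of foreign bonds 430.60.)

-3934.45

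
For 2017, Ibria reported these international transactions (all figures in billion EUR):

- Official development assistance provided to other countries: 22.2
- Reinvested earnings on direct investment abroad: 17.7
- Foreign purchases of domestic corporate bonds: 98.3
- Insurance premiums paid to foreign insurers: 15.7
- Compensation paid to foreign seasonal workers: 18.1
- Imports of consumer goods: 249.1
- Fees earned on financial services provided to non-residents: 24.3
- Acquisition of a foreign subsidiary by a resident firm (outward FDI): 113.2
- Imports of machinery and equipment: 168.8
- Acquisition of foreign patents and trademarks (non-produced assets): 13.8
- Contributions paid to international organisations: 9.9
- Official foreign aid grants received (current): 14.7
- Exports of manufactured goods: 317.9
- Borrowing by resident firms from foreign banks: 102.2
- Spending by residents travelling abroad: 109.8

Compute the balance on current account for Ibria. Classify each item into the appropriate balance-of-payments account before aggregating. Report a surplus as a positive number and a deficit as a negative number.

-219.0

Goods: 317.9 - 168.8 - 249.1 = -100.0
Services: 24.3 - 109.8 - 15.7 = -101.2
Primary income: -18.1 + 17.7 = -0.4
Secondary income: -9.9 - 22.2 + 14.7 = -17.4
Current account = (-100.0) + (-101.2) + (-0.4) + (-17.4) = -219.0
(Excluded from the current account — financial account: foreign purchases of domestic corporate bonds 98.3, acquisition of a foreign subsidiary by a resident firm (outward FDI) 113.2, borrowing by resident firms from foreign banks 102.2; capital account: acquisition of foreign patents and trademarks (non-produced assets) 13.8.)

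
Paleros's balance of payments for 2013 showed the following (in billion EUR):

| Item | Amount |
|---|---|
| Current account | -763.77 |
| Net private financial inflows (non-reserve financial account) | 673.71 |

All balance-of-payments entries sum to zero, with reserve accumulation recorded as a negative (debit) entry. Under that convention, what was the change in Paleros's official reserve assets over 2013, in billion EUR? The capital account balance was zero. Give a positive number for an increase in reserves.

-90.06

Official reserve transactions balance = -((-763.77) + 673.71) = 90.06
An accumulation of reserves is recorded as a debit (negative entry), so the change in the stock of reserves is the negative of that balance.
Change in official reserves = -(90.06) = -90.06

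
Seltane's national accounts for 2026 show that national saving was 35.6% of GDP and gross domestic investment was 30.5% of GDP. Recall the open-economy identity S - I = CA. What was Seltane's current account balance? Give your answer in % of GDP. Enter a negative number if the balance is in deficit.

CA = S - I = 35.6 - 30.5 = 5.1

5.1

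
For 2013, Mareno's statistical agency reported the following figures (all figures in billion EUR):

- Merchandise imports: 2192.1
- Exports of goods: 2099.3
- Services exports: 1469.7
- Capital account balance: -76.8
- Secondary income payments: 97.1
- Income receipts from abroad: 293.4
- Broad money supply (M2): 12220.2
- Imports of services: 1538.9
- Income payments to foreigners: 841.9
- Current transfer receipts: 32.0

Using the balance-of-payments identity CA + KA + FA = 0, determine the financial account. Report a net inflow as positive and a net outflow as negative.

852.4

Goods balance = 2099.3 - 2192.1 = -92.8
Services balance = 1469.7 - 1538.9 = -69.2
Trade balance (goods + services) = -92.8 + (-69.2) = -162.0
Net primary income = 293.4 - 841.9 = -548.5
Net secondary income = 32.0 - 97.1 = -65.1
Current account = -162.0 + (-548.5) + (-65.1) = -775.6
Financial account = -(-775.6 + (-76.8)) = 852.4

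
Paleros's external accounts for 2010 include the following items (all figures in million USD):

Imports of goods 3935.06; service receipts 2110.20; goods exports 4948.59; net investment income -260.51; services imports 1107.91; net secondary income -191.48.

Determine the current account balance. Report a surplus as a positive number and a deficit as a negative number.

Goods balance = 4948.59 - 3935.06 = 1013.53
Services balance = 2110.20 - 1107.91 = 1002.29
Trade balance (goods + services) = 1013.53 + 1002.29 = 2015.82
Net primary income = -260.51
Net secondary income = -191.48
Current account = 2015.82 + (-260.51) + (-191.48) = 1563.83

1563.83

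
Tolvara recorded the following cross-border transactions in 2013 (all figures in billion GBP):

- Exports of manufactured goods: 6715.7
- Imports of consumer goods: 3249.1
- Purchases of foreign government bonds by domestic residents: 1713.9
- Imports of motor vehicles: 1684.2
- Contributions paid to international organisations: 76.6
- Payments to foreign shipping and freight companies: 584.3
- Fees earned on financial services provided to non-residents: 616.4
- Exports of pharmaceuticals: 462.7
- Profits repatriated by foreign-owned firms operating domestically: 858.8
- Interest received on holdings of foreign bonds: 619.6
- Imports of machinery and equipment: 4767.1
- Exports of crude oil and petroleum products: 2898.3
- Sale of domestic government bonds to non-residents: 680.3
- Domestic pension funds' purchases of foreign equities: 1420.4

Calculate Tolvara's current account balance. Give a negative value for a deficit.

Goods: -3249.1 + 2898.3 + 6715.7 + 462.7 - 4767.1 - 1684.2 = 376.3
Services: -584.3 + 616.4 = 32.1
Primary income: -858.8 + 619.6 = -239.2
Secondary income: -76.6
Current account = 376.3 + 32.1 + (-239.2) + (-76.6) = 92.6
(Excluded from the current account — financial account: purchases of foreign government bonds by domestic residents 1713.9, sale of domestic government bonds to non-residents 680.3, domestic pension funds' purchases of foreign equities 1420.4.)

92.6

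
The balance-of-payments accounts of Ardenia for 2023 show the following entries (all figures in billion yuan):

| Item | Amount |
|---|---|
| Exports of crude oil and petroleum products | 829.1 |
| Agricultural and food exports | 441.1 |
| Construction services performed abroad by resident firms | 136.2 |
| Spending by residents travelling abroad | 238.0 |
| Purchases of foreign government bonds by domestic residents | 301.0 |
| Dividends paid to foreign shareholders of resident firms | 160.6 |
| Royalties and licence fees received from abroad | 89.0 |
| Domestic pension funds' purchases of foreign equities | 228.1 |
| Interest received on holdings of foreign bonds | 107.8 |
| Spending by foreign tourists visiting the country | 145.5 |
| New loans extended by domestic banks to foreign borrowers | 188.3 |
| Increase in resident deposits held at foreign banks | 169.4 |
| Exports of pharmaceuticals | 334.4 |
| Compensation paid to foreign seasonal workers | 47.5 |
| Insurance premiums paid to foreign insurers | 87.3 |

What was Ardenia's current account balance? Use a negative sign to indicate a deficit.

1549.7

Goods: 829.1 + 441.1 + 334.4 = 1604.6
Services: 136.2 + 145.5 + 89.0 - 87.3 - 238.0 = 45.4
Primary income: -47.5 + 107.8 - 160.6 = -100.3
Current account = 1604.6 + 45.4 + (-100.3) = 1549.7
(Excluded from the current account — financial account: purchases of foreign government bonds by domestic residents 301.0, domestic pension funds' purchases of foreign equities 228.1, new loans extended by domestic banks to foreign borrowers 188.3, increase in resident deposits held at foreign banks 169.4.)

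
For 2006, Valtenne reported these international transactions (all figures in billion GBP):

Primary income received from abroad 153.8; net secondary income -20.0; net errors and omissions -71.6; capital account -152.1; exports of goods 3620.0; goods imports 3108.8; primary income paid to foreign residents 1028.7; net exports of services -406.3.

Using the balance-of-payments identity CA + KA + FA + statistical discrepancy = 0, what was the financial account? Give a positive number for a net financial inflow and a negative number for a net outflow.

1013.7

Goods balance = 3620.0 - 3108.8 = 511.2
Services balance = -406.3
Trade balance (goods + services) = 511.2 + (-406.3) = 104.9
Net primary income = 153.8 - 1028.7 = -874.9
Net secondary income = -20.0
Current account = 104.9 + (-874.9) + (-20.0) = -790.0
Financial account = -(-790.0 + (-152.1) + (-71.6)) = 1013.7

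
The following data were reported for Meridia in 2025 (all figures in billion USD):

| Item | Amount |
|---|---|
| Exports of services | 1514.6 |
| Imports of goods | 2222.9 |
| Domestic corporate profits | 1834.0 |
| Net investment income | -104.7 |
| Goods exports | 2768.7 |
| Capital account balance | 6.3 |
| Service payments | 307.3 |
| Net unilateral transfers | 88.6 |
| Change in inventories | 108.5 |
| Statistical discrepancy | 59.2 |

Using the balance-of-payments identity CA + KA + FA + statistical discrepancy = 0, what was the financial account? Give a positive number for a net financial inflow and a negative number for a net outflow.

Goods balance = 2768.7 - 2222.9 = 545.8
Services balance = 1514.6 - 307.3 = 1207.3
Trade balance (goods + services) = 545.8 + 1207.3 = 1753.1
Net primary income = -104.7
Net secondary income = 88.6
Current account = 1753.1 + (-104.7) + 88.6 = 1737.0
Financial account = -(1737.0 + 6.3 + 59.2) = -1802.5

-1802.5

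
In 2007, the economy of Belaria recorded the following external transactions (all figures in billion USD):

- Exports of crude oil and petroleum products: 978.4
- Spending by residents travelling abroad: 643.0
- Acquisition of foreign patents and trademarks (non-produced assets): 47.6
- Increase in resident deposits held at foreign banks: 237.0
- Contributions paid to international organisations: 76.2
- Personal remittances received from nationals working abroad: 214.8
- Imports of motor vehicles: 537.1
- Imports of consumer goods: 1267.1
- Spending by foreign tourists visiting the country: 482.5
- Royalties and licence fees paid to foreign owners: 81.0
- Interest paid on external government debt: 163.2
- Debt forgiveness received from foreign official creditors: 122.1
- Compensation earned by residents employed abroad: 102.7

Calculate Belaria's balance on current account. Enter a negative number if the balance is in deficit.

Goods: -537.1 - 1267.1 + 978.4 = -825.8
Services: -643.0 + 482.5 - 81.0 = -241.5
Primary income: -163.2 + 102.7 = -60.5
Secondary income: -76.2 + 214.8 = 138.6
Current account = (-825.8) + (-241.5) + (-60.5) + 138.6 = -989.2
(Excluded from the current account — capital account: acquisition of foreign patents and trademarks (non-produced assets) 47.6, debt forgiveness received from foreign official creditors 122.1; financial account: increase in resident deposits held at foreign banks 237.0.)

-989.2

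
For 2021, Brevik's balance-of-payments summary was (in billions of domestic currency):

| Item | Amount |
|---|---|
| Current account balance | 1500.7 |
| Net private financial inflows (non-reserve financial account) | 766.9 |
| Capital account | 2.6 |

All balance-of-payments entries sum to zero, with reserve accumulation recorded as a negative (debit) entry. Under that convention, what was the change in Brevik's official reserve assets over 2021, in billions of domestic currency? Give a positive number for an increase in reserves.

Official reserve transactions balance = -(1500.7 + 2.6 + 766.9) = -2270.2
An accumulation of reserves is recorded as a debit (negative entry), so the change in the stock of reserves is the negative of that balance.
Change in official reserves = -(-2270.2) = 2270.2

2270.2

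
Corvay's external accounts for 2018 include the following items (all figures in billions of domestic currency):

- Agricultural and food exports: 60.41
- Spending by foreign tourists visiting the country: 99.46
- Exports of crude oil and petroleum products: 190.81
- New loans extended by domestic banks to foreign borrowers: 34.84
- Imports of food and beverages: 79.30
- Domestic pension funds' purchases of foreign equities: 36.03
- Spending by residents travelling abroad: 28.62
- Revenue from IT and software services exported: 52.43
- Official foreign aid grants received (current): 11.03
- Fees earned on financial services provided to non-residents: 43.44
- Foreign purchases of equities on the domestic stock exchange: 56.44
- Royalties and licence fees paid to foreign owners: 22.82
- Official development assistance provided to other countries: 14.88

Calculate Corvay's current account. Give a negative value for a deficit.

311.96

Goods: 190.81 + 60.41 - 79.30 = 171.92
Services: 52.43 - 28.62 - 22.82 + 43.44 + 99.46 = 143.89
Secondary income: 11.03 - 14.88 = -3.85
Current account = 171.92 + 143.89 + (-3.85) = 311.96
(Excluded from the current account — financial account: new loans extended by domestic banks to foreign borrowers 34.84, domestic pension funds' purchases of foreign equities 36.03, foreign purchases of equities on the domestic stock exchange 56.44.)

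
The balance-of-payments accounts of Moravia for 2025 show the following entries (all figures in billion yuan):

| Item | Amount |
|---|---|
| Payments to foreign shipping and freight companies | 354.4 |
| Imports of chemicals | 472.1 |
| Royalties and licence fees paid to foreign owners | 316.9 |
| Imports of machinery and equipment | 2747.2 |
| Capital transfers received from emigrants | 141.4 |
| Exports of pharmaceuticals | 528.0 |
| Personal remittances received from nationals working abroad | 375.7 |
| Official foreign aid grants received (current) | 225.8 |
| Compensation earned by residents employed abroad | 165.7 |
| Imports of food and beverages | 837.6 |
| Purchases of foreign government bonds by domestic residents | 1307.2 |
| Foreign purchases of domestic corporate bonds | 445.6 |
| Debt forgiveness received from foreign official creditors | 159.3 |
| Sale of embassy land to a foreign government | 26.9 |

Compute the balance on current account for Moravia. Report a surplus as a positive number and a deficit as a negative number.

-3433.0

Goods: -472.1 + 528.0 - 837.6 - 2747.2 = -3528.9
Services: -354.4 - 316.9 = -671.3
Primary income: 165.7
Secondary income: 225.8 + 375.7 = 601.5
Current account = (-3528.9) + (-671.3) + 165.7 + 601.5 = -3433.0
(Excluded from the current account — capital account: capital transfers received from emigrants 141.4, debt forgiveness received from foreign official creditors 159.3, sale of embassy land to a foreign government 26.9; financial account: purchases of foreign government bonds by domestic residents 1307.2, foreign purchases of domestic corporate bonds 445.6.)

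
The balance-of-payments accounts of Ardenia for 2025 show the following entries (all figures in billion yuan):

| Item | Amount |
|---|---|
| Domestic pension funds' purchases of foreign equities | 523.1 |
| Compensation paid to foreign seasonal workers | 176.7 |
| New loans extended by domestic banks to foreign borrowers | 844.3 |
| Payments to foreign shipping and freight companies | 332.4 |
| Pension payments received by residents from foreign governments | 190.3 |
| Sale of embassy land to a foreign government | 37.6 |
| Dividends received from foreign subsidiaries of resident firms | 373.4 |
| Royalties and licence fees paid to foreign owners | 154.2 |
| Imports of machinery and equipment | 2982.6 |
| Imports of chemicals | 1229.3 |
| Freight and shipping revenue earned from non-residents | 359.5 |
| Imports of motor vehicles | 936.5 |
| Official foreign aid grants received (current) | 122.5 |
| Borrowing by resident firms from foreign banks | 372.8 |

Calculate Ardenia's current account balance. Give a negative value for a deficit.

-4766.0

Goods: -936.5 - 1229.3 - 2982.6 = -5148.4
Services: -332.4 + 359.5 - 154.2 = -127.1
Primary income: -176.7 + 373.4 = 196.7
Secondary income: 122.5 + 190.3 = 312.8
Current account = (-5148.4) + (-127.1) + 196.7 + 312.8 = -4766.0
(Excluded from the current account — financial account: domestic pension funds' purchases of foreign equities 523.1, new loans extended by domestic banks to foreign borrowers 844.3, borrowing by resident firms from foreign banks 372.8; capital account: sale of embassy land to a foreign government 37.6.)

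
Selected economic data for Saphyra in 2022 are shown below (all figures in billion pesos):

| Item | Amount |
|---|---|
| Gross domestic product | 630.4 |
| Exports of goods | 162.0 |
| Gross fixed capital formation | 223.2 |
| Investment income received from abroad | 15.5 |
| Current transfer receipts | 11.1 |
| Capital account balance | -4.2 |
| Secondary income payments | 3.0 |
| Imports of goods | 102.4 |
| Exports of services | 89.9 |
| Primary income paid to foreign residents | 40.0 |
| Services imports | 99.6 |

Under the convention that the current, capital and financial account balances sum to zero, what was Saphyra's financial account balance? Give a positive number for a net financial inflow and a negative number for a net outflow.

-29.3

Goods balance = 162.0 - 102.4 = 59.6
Services balance = 89.9 - 99.6 = -9.7
Trade balance (goods + services) = 59.6 + (-9.7) = 49.9
Net primary income = 15.5 - 40.0 = -24.5
Net secondary income = 11.1 - 3.0 = 8.1
Current account = 49.9 + (-24.5) + 8.1 = 33.5
Financial account = -(33.5 + (-4.2)) = -29.3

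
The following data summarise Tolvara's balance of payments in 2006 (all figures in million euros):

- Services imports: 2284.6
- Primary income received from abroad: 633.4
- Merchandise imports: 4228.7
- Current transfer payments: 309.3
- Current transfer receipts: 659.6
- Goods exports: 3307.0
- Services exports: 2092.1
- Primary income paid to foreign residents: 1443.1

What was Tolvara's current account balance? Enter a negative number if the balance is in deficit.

-1573.6

Goods balance = 3307.0 - 4228.7 = -921.7
Services balance = 2092.1 - 2284.6 = -192.5
Trade balance (goods + services) = -921.7 + (-192.5) = -1114.2
Net primary income = 633.4 - 1443.1 = -809.7
Net secondary income = 659.6 - 309.3 = 350.3
Current account = -1114.2 + (-809.7) + 350.3 = -1573.6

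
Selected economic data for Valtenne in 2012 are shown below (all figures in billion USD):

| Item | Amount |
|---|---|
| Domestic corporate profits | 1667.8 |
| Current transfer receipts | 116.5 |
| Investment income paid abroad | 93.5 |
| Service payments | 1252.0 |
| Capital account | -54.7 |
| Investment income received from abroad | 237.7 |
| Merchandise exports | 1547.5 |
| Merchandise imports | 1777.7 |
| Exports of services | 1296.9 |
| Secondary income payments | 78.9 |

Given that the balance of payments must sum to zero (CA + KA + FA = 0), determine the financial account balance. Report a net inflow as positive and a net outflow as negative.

58.2

Goods balance = 1547.5 - 1777.7 = -230.2
Services balance = 1296.9 - 1252.0 = 44.9
Trade balance (goods + services) = -230.2 + 44.9 = -185.3
Net primary income = 237.7 - 93.5 = 144.2
Net secondary income = 116.5 - 78.9 = 37.6
Current account = -185.3 + 144.2 + 37.6 = -3.5
Financial account = -(-3.5 + (-54.7)) = 58.2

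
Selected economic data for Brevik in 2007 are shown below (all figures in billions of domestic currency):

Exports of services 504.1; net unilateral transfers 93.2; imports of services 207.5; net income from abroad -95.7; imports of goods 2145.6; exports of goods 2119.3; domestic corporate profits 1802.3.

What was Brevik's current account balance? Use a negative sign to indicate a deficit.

Goods balance = 2119.3 - 2145.6 = -26.3
Services balance = 504.1 - 207.5 = 296.6
Trade balance (goods + services) = -26.3 + 296.6 = 270.3
Net primary income = -95.7
Net secondary income = 93.2
Current account = 270.3 + (-95.7) + 93.2 = 267.8

267.8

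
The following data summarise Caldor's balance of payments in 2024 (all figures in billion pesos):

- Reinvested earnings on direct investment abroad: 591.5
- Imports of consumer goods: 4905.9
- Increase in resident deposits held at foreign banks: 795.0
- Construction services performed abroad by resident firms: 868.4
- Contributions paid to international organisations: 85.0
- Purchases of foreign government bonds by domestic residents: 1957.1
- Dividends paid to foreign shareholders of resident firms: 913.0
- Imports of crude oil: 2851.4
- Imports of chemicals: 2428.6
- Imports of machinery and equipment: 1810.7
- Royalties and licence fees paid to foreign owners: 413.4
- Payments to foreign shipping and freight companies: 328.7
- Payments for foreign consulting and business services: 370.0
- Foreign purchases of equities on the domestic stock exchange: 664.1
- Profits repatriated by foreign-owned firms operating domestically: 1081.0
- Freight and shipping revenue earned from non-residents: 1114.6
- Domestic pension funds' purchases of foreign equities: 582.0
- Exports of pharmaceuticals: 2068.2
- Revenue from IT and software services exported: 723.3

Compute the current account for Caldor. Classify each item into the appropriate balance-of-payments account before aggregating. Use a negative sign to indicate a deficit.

-9821.7

Goods: 2068.2 - 4905.9 - 2851.4 - 2428.6 - 1810.7 = -9928.4
Services: 1114.6 + 868.4 - 328.7 + 723.3 - 413.4 - 370.0 = 1594.2
Primary income: 591.5 - 1081.0 - 913.0 = -1402.5
Secondary income: -85.0
Current account = (-9928.4) + 1594.2 + (-1402.5) + (-85.0) = -9821.7
(Excluded from the current account — financial account: increase in resident deposits held at foreign banks 795.0, purchases of foreign government bonds by domestic residents 1957.1, foreign purchases of equities on the domestic stock exchange 664.1, domestic pension funds' purchases of foreign equities 582.0.)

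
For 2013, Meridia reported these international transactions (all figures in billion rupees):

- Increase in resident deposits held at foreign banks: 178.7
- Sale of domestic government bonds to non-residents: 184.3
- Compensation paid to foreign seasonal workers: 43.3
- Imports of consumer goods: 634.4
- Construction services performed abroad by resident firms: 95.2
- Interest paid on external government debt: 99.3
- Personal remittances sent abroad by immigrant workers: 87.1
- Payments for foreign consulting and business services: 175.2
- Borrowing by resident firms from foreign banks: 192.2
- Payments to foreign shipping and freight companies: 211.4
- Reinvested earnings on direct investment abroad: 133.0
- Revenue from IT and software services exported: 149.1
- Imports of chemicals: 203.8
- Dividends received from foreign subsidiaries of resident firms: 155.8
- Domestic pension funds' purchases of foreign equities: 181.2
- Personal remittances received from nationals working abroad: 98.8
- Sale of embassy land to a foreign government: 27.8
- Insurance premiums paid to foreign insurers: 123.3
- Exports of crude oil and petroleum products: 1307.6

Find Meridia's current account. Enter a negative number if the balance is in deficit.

Goods: -203.8 + 1307.6 - 634.4 = 469.4
Services: -123.3 + 149.1 - 175.2 + 95.2 - 211.4 = -265.6
Primary income: 133.0 + 155.8 - 99.3 - 43.3 = 146.2
Secondary income: 98.8 - 87.1 = 11.7
Current account = 469.4 + (-265.6) + 146.2 + 11.7 = 361.7
(Excluded from the current account — financial account: increase in resident deposits held at foreign banks 178.7, sale of domestic government bonds to non-residents 184.3, borrowing by resident firms from foreign banks 192.2, domestic pension funds' purchases of foreign equities 181.2; capital account: sale of embassy land to a foreign government 27.8.)

361.7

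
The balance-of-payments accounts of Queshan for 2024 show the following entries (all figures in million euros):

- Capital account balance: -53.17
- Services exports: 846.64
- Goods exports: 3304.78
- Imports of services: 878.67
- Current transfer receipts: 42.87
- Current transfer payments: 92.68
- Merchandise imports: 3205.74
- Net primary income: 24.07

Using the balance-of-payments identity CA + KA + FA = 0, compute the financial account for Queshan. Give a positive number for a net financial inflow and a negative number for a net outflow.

11.90

Goods balance = 3304.78 - 3205.74 = 99.04
Services balance = 846.64 - 878.67 = -32.03
Trade balance (goods + services) = 99.04 + (-32.03) = 67.01
Net primary income = 24.07
Net secondary income = 42.87 - 92.68 = -49.81
Current account = 67.01 + 24.07 + (-49.81) = 41.27
Financial account = -(41.27 + (-53.17)) = 11.90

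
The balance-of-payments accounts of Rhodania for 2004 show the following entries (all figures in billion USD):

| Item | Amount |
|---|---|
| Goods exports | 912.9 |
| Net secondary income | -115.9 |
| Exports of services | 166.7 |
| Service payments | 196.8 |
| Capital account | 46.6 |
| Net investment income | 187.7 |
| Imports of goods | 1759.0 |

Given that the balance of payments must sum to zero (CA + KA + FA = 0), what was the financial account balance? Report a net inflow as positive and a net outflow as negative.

757.8

Goods balance = 912.9 - 1759.0 = -846.1
Services balance = 166.7 - 196.8 = -30.1
Trade balance (goods + services) = -846.1 + (-30.1) = -876.2
Net primary income = 187.7
Net secondary income = -115.9
Current account = -876.2 + 187.7 + (-115.9) = -804.4
Financial account = -(-804.4 + 46.6) = 757.8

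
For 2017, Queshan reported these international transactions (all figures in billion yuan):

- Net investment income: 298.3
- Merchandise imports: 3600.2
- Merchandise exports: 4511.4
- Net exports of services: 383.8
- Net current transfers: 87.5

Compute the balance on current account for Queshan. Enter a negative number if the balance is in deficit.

Goods balance = 4511.4 - 3600.2 = 911.2
Services balance = 383.8
Trade balance (goods + services) = 911.2 + 383.8 = 1295.0
Net primary income = 298.3
Net secondary income = 87.5
Current account = 1295.0 + 298.3 + 87.5 = 1680.8

1680.8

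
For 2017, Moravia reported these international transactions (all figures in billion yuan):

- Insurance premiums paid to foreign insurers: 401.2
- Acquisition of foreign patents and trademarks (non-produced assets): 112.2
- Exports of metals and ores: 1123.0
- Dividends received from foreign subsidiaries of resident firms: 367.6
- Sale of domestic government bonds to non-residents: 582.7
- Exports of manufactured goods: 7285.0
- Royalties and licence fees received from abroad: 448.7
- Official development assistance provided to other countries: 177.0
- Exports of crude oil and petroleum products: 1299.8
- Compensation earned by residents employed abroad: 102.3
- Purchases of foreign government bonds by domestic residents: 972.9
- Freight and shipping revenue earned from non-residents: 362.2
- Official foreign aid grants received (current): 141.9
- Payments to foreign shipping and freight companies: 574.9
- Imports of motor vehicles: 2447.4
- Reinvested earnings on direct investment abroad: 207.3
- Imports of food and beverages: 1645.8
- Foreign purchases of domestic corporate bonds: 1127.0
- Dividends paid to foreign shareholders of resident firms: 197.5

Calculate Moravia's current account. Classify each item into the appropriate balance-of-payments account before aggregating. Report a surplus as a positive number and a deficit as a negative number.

Goods: 7285.0 + 1299.8 + 1123.0 - 1645.8 - 2447.4 = 5614.6
Services: 362.2 + 448.7 - 401.2 - 574.9 = -165.2
Primary income: 207.3 + 367.6 - 197.5 + 102.3 = 479.7
Secondary income: 141.9 - 177.0 = -35.1
Current account = 5614.6 + (-165.2) + 479.7 + (-35.1) = 5894.0
(Excluded from the current account — capital account: acquisition of foreign patents and trademarks (non-produced assets) 112.2; financial account: sale of domestic government bonds to non-residents 582.7, purchases of foreign government bonds by domestic residents 972.9, foreign purchases of domestic corporate bonds 1127.0.)

5894.0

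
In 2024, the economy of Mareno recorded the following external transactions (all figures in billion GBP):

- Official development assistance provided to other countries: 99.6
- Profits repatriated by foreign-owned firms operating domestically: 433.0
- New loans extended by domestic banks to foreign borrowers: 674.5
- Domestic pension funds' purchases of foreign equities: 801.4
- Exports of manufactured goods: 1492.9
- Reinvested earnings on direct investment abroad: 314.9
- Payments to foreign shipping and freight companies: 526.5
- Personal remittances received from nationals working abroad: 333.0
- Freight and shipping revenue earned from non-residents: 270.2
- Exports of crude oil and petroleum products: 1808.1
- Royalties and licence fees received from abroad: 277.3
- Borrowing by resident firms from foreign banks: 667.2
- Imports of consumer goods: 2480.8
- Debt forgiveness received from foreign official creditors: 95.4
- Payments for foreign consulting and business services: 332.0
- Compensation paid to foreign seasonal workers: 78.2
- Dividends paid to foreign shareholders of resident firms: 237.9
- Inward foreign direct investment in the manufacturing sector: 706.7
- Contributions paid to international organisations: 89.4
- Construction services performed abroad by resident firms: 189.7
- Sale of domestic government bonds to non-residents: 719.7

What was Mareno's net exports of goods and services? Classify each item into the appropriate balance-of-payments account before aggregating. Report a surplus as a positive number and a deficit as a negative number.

698.9

Goods: 1808.1 + 1492.9 - 2480.8 = 820.2
Services: -526.5 + 270.2 + 189.7 + 277.3 - 332.0 = -121.3
Trade balance = 820.2 + (-121.3) = 698.9
(Excluded from the trade balance — secondary income: official development assistance provided to other countries 99.6, personal remittances received from nationals working abroad 333.0, contributions paid to international organisations 89.4; primary income: profits repatriated by foreign-owned firms operating domestically 433.0, reinvested earnings on direct investment abroad 314.9, compensation paid to foreign seasonal workers 78.2, dividends paid to foreign shareholders of resident firms 237.9; financial account: new loans extended by domestic banks to foreign borrowers 674.5, domestic pension funds' purchases of foreign equities 801.4, borrowing by resident firms from foreign banks 667.2, inward foreign direct investment in the manufacturing sector 706.7, sale of domestic government bonds to non-residents 719.7; capital account: debt forgiveness received from foreign official creditors 95.4.)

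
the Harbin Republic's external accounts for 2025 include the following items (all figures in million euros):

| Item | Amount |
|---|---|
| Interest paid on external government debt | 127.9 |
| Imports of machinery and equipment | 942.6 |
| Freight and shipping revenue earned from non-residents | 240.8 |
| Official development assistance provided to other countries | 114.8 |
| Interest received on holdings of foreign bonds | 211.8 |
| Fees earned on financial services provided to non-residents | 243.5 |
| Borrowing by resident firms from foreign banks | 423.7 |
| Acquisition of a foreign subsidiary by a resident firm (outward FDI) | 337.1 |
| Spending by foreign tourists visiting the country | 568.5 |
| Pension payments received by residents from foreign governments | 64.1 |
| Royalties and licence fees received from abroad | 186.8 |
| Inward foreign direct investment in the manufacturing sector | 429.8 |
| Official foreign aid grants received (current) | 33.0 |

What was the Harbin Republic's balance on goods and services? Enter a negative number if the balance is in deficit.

Goods: -942.6
Services: 186.8 + 243.5 + 240.8 + 568.5 = 1239.6
Trade balance = -942.6 + 1239.6 = 297.0
(Excluded from the trade balance — primary income: interest paid on external government debt 127.9, interest received on holdings of foreign bonds 211.8; secondary income: official development assistance provided to other countries 114.8, pension payments received by residents from foreign governments 64.1, official foreign aid grants received (current) 33.0; financial account: borrowing by resident firms from foreign banks 423.7, acquisition of a foreign subsidiary by a resident firm (outward FDI) 337.1, inward foreign direct investment in the manufacturing sector 429.8.)

297.0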